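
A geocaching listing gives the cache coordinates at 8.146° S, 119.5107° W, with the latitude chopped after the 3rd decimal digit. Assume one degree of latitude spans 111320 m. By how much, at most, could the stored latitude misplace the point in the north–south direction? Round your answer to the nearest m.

111 m

Truncating at 3 decimal places can drop up to a full unit in the last place, so the latitude may be off by as much as 0.001°.
North–south distance: 0.001° × 111320 m/° = 111.32 m.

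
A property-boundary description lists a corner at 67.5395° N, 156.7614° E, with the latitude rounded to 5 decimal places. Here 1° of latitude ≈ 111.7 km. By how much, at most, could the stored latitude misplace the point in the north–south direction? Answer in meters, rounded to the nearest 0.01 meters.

Rounding to 5 decimal places leaves the latitude within ±5e-06° of the true value.
Along the meridian that is 5e-06° × 111700 m/° = 0.5585 m.

0.56 meters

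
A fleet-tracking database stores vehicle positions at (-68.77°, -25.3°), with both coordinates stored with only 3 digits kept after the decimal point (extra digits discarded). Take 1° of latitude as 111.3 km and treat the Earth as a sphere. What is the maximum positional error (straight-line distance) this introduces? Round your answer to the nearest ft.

Truncating at 3 decimal places can drop up to a full unit in the last place, so each coordinate may be off by as much as 0.001°.
N–S: 0.001° × 111300 m/° = 111.3 m.
Longitude error → 0.001 × 111300 × cos 68.77° = 0.001 × 111300 × 0.3621 ≈ 40.3031 m.
Worst case both components are at the extreme and orthogonal: √(111.3² + 40.3031²) ≈ 118.372 m.
In feet: 118.372 m ÷ 0.3048 ≈ 388.36 ft.

388 ft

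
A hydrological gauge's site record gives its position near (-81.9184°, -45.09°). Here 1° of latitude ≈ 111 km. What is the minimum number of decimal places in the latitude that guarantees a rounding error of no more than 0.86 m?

5 decimal places

One degree of latitude covers 111000 m.
With N decimal places the half-ulp bound is 0.5·10⁻ᴺ°, or 0.5·10⁻ᴺ × 111000 m on the ground.
Setting 55500 × 10⁻ᴺ ≤ 0.86 gives 10ᴺ ≥ 6.453e+04, i.e. N ≥ 4.81.
N = 4 would give 5.55 m (too coarse); N = 5 gives 0.555 m ≤ 0.86 m.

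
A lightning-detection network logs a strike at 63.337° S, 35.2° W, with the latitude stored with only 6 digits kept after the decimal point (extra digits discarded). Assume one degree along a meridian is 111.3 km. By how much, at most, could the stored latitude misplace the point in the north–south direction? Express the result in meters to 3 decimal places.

0.111 meters

Truncating at 6 decimal places can drop up to a full unit in the last place, so the latitude may be off by as much as 1e-06°.
North–south distance: 1e-06° × 111300 m/° = 0.1113 m.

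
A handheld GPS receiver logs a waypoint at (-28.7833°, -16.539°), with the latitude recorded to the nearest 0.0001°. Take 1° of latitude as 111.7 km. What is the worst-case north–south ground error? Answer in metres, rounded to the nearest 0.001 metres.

5.585 metres

Rounding to 4 decimal places leaves the latitude within ±5e-05° of the true value.
So the N–S error is at most 5e-05 × 111700 = 5.585 m.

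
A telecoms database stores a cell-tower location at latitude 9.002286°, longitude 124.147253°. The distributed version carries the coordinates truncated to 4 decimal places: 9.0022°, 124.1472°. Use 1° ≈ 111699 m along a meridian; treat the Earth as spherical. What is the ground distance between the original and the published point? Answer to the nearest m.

Δlat = 9.002286 − 9.0022 = +0.000086°; Δlon = 124.147253 − 124.1472 = +0.000053°.
N–S: 0.000086° × 111699 m/° = 9.60611 m.
E–W at 9.0022°: 0.000053° × 111699 × cos 9.0022° = 0.000053 × 111699 × 0.9877 ≈ 5.84713 m.
Hypotenuse of the two orthogonal shifts: √(9.60611² + 5.84713²) = 11.2457 m.

11 m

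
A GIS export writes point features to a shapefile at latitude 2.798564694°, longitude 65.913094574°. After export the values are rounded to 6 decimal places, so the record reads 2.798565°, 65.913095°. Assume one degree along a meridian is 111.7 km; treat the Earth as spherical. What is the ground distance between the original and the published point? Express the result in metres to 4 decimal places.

The latitude changed by -0.000000306° and the longitude by -0.000000426°.
North–south shift: -0.000000306 × 111700 = -0.0341802 m.
East–west at this latitude: -0.000000426° × 111700 × cos 2.79856° ≈ -0.000000426 × 111567 = -0.0475274 m.
Combined displacement = (0.0341802² + 0.0475274²)^½ ≈ 0.0585418 m.

0.0585 metres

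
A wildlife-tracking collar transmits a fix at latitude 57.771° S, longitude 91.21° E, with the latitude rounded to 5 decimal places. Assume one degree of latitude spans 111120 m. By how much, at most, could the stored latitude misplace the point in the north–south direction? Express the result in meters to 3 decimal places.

Rounding to 5 decimal places leaves the latitude within ±5e-06° of the true value.
So the N–S error is at most 5e-06 × 111120 = 0.5556 m.

0.556 meters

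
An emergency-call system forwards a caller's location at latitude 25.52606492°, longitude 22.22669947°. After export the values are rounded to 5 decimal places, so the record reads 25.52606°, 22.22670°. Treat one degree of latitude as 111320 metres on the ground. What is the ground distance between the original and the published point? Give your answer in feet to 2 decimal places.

Δlat = 25.52606492 − 25.52606 = +0.00000492°; Δlon = 22.22669947 − 22.22670 = -0.00000053°.
N–S: 0.00000492° × 111320 m/° = 0.547694 m.
E–W at 25.5261°: -0.00000053° × 111320 × cos 25.5261° = -0.00000053 × 111320 × 0.9024 ≈ -0.0532406 m.
Distance: √(0.547694² + 0.0532406²) ≈ 0.550276 m.
Converting: 0.550276 m × 3.2808 ft/m ≈ 1.8054 ft.

1.81 feet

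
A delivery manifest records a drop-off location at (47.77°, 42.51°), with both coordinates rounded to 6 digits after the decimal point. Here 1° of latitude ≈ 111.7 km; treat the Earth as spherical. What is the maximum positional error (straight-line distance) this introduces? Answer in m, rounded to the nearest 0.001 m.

0.067 m

Rounding to 6 decimal places leaves each coordinate within ±5e-07° of the true value.
North–south component: 5e-07° × 111700 = 0.05585 m.
E–W at 47.77°: 5e-07° × 111700 × cos 47.77° = 5e-07 × 111700 × 0.6721 ≈ 0.0375373 m.
Worst case both components are at the extreme and orthogonal: √(0.05585² + 0.0375373²) ≈ 0.0672924 m.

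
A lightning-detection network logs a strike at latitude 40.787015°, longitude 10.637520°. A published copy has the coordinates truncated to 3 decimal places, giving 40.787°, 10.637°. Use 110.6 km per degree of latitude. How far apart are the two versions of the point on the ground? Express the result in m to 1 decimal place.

43.6 m

The latitude changed by +0.000015° and the longitude by +0.000520°.
N–S: 0.000015° × 110600 m/° = 1.659 m.
East–west at this latitude: 0.000520° × 110600 × cos 40.787° ≈ 0.000520 × 83740 = 43.5448 m.
Distance: √(1.659² + 43.5448²) ≈ 43.5764 m.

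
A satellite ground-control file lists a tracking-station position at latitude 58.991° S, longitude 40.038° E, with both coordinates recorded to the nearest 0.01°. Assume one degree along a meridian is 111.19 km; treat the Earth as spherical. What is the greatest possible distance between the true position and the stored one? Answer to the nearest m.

Rounding to 2 decimal places leaves each coordinate within ±0.005° of the true value.
North–south component: 0.005° × 111190 = 555.95 m.
Longitude error → 0.005 × 111190 × cos 58.991° = 0.005 × 111190 × 0.5152 ≈ 286.41 m.
The two errors are perpendicular, so the maximum displacement is √(555.95² + 286.41²) ≈ 625.389 m.

625 m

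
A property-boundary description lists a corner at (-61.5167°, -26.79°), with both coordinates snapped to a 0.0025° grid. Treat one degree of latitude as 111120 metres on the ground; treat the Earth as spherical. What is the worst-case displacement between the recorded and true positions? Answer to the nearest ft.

505 ft

With a 0.0025° grid the true value lies within half a step, ±0.0025°/2 = ±0.00125°, of the stored one.
North–south component: 0.00125° × 111120 = 138.9 m.
East–west component at 61.5167°: 0.00125° × 111120 × cos 61.5167° ≈ 0.00125 × 52993.4 ≈ 66.2418 m.
Combining orthogonally: (138.9² + 66.2418²)^½ ≈ 153.887 m.
In feet: 153.887 m ÷ 0.3048 ≈ 504.88 ft.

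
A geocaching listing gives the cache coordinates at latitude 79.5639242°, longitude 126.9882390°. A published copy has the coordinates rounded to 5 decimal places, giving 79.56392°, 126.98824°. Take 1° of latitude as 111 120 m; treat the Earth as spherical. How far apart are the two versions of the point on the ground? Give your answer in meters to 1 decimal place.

Δlat = 79.5639242 − 79.56392 = +0.0000042°; Δlon = 126.9882390 − 126.98824 = -0.0000010°.
N–S: 0.0000042° × 111120 m/° = 0.466704 m.
E–W at 79.5639°: -0.0000010° × 111120 × cos 79.5639° = -0.0000010 × 111120 × 0.1811 ≈ -0.0201281 m.
Hypotenuse of the two orthogonal shifts: √(0.466704² + 0.0201281²) = 0.467138 m.

0.5 meters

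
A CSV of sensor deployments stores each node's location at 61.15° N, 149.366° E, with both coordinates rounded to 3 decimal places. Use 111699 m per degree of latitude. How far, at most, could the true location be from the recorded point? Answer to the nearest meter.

Rounding to 3 decimal places leaves each coordinate within ±0.0005° of the true value.
North–south component: 0.0005° × 111699 = 55.8495 m.
Longitude error → 0.0005 × 111699 × cos 61.15° = 0.0005 × 111699 × 0.4825 ≈ 26.9484 m.
Worst case both components are at the extreme and orthogonal: √(55.8495² + 26.9484²) ≈ 62.0112 m.

62 meters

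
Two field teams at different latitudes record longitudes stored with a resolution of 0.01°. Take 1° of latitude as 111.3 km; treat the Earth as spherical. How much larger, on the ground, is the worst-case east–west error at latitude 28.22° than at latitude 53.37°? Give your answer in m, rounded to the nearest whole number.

158 m

With a 0.01° grid the true value lies within half a step, ±0.01°/2 = ±0.005°, of the stored one.
Error at 28.22° = 0.005° × 111300 × cos 28.22° ≈ 556.5 × 0.8811 = 490.35 m.
Error at 53.37° = 0.005° × 111300 × cos 53.37° ≈ 556.5 × 0.5966 = 332.03 m.
So the lower-latitude error exceeds the higher by 490.35 − 332.03 = 158.32 m.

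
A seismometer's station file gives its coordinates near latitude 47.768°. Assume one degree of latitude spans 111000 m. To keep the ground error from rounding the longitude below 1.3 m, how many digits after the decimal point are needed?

At 47.768° one degree of longitude covers 111000 × cos 47.768° ≈ 111000 × 0.6721 ≈ 74606.9 m.
N decimal places → at most half a unit in the last place, 0.5 × 10⁻ᴺ° = 74606.9/2 × 10⁻ᴺ m.
Setting 37303.4 × 10⁻ᴺ ≤ 1.3 gives 10ᴺ ≥ 2.869e+04, i.e. N ≥ 4.46.
So 5 decimal places suffice (0.373 m); 4 would allow up to 3.73 m.

5 decimal places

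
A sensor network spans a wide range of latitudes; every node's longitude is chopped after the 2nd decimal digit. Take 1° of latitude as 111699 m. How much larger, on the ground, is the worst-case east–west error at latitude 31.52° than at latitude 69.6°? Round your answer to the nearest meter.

563 meters

Truncating at 2 decimal places can drop up to a full unit in the last place, so the longitude may be off by as much as 0.01°.
At 31.52°: 0.01° × 111699 × cos 31.52° = 0.01 × 111699 × 0.8525 ≈ 952.19 m.
At 69.6°: 0.01° × 111699 × cos 69.6° = 0.01 × 111699 × 0.3486 ≈ 389.35 m.
So the lower-latitude error exceeds the higher by 952.19 − 389.35 = 562.84 m.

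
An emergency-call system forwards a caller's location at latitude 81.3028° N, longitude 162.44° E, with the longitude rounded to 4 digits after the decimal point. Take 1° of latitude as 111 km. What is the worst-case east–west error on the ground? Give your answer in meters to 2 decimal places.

Rounding to 4 decimal places leaves the longitude within ±5e-05° of the true value.
At latitude 81.3028° a degree of longitude spans 111000 m × cos 81.3028° = 111000 × 0.1512 ≈ 16784.6 m.
So at most 5e-05° × 16784.6 ≈ 0.839229 m east–west.

0.84 meters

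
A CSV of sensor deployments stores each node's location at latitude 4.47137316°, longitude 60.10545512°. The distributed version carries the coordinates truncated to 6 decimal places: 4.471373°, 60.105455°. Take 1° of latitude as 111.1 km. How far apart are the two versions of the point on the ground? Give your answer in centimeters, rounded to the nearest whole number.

The latitude changed by +0.00000016° and the longitude by +0.00000012°.
North–south shift: 0.00000016 × 111100 = 0.017776 m.
East–west at this latitude: 0.00000012° × 111100 × cos 4.47137° ≈ 0.00000012 × 110762 = 0.0132914 m.
Hypotenuse of the two orthogonal shifts: √(0.017776² + 0.0132914²) = 0.0221957 m.
That is 0.0221957 m = 2.2196 cm.

2 centimeters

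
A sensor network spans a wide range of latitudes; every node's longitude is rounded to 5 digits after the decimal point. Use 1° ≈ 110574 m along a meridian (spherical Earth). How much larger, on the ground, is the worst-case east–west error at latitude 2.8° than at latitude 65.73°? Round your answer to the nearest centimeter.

Rounding to 5 decimal places leaves the longitude within ±5e-06° of the true value.
At 2.8°: 5e-06° × 110574 × cos 2.8° = 5e-06 × 110574 × 0.9988 ≈ 0.55221 m.
At 65.73°: 5e-06° × 110574 × cos 65.73° = 5e-06 × 110574 × 0.4110 ≈ 0.22725 m.
Difference: 0.55221 − 0.22725 = 0.32496 m.
That is 0.32496 m = 32.496 cm.

32 centimeters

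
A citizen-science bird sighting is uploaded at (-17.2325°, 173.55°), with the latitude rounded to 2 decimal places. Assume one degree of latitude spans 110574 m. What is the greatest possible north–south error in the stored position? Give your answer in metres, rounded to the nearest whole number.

553 metres

Rounding to 2 decimal places leaves the latitude within ±0.005° of the true value.
North–south distance: 0.005° × 110574 m/° = 552.87 m.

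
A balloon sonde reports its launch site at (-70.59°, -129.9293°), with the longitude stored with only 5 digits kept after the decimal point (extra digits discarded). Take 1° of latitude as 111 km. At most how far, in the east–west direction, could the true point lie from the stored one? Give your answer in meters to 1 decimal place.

0.4 meters

Truncating at 5 decimal places can drop up to a full unit in the last place, so the longitude may be off by as much as 1e-05°.
One degree of longitude at 70.59° is 111000 × cos 70.59° ≈ 111000 × 0.3323 = 36888.2 m.
So at most 1e-05° × 36888.2 ≈ 0.368882 m east–west.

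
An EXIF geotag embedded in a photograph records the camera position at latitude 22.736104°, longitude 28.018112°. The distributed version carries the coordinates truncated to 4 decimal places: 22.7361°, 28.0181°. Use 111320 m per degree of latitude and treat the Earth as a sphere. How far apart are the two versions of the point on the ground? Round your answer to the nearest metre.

Δlat = 22.736104 − 22.7361 = +0.000004°; Δlon = 28.018112 − 28.0181 = +0.000012°.
N–S: 0.000004° × 111320 m/° = 0.44528 m.
East–west at this latitude: 0.000012° × 111320 × cos 22.7361° ≈ 0.000012 × 102670 = 1.23204 m.
Hypotenuse of the two orthogonal shifts: √(0.44528² + 1.23204²) = 1.31004 m.

1 metres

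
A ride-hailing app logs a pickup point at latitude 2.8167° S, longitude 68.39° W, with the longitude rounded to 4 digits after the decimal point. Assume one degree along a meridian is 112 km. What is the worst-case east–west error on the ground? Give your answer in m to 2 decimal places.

5.59 m

Rounding to 4 decimal places leaves the longitude within ±5e-05° of the true value.
One degree of longitude at 2.8167° is 112000 × cos 2.8167° ≈ 112000 × 0.9988 = 111865 m.
Maximum E–W displacement: 5e-05 × 111865 = 5.59323 m.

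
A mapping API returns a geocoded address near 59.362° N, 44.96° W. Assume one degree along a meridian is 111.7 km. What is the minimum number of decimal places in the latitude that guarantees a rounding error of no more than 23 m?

One degree of latitude covers 111700 m.
With N decimal places the half-ulp bound is 0.5·10⁻ᴺ°, or 0.5·10⁻ᴺ × 111700 m on the ground.
Setting 55850 × 10⁻ᴺ ≤ 23 gives 10ᴺ ≥ 2428, i.e. N ≥ 3.39.
At 3 places the error can reach 55.9 m, but 4 places keeps it to 5.58 m.

4 decimal places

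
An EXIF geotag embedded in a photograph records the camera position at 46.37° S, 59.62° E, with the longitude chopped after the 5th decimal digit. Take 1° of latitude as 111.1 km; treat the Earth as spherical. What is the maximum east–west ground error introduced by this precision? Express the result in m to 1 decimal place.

Truncating at 5 decimal places can drop up to a full unit in the last place, so the longitude may be off by as much as 1e-05°.
One degree of longitude at 46.37° is 111100 × cos 46.37° ≈ 111100 × 0.6900 = 76658.8 m.
East–west error: 1e-05° × 76658.8 m/° ≈ 0.766588 m.

0.8 m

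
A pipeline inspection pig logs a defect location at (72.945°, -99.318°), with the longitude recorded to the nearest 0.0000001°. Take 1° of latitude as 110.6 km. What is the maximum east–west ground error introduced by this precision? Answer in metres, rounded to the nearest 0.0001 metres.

0.0016 metres

Rounding to 7 decimal places leaves the longitude within ±5e-08° of the true value.
One degree of longitude at 72.945° is 110600 × cos 72.945° ≈ 110600 × 0.2933 = 32437.8 m.
East–west error: 5e-08° × 32437.8 m/° ≈ 0.00162189 m.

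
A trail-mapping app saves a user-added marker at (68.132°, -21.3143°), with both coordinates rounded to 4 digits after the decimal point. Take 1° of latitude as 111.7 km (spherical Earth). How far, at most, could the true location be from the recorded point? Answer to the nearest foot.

Rounding to 4 decimal places leaves each coordinate within ±5e-05° of the true value.
N–S: 5e-05° × 111700 m/° = 5.585 m.
East–west component at 68.132°: 5e-05° × 111700 × cos 68.132° ≈ 5e-05 × 41604.8 ≈ 2.08024 m.
The two errors are perpendicular, so the maximum displacement is √(5.585² + 2.08024²) ≈ 5.95983 m.
Converting: 5.95983 m × 3.2808 ft/m ≈ 19.553 ft.

20 feet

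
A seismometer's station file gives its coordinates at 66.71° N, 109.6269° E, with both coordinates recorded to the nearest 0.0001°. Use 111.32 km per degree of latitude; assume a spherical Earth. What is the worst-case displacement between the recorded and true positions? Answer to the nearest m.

Rounding to 4 decimal places leaves each coordinate within ±5e-05° of the true value.
N–S: 5e-05° × 111320 m/° = 5.566 m.
E–W at 66.71°: 5e-05° × 111320 × cos 66.71° = 5e-05 × 111320 × 0.3954 ≈ 2.20071 m.
Worst case both components are at the extreme and orthogonal: √(5.566² + 2.20071²) ≈ 5.98527 m.

6 m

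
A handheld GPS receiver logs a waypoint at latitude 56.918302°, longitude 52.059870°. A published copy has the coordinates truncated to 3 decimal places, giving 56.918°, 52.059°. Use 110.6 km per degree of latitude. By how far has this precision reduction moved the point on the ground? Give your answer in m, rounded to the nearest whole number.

Δlat = 56.918302 − 56.918 = +0.000302°; Δlon = 52.059870 − 52.059 = +0.000870°.
North–south shift: 0.000302 × 110600 = 33.4012 m.
East–west at this latitude: 0.000870° × 110600 × cos 56.918° ≈ 0.000870 × 60369.8 = 52.5217 m.
Hypotenuse of the two orthogonal shifts: √(33.4012² + 52.5217²) = 62.2428 m.

62 m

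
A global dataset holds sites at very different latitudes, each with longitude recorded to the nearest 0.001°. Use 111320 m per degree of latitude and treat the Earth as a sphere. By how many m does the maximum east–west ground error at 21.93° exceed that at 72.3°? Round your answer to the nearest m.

Rounding to 3 decimal places leaves the longitude within ±0.0005° of the true value.
At 21.93°: 0.0005° × 111320 × cos 21.93° = 0.0005 × 111320 × 0.9276 ≈ 51.632 m.
At 72.3°: 0.0005° × 111320 × cos 72.3° = 0.0005 × 111320 × 0.3040 ≈ 16.922 m.
Difference: 51.632 − 16.922 = 34.71 m.

35 m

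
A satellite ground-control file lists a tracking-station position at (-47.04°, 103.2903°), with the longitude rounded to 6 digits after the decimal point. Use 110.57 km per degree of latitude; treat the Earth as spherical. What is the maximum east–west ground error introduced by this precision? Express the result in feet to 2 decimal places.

0.12 feet

Rounding to 6 decimal places leaves the longitude within ±5e-07° of the true value.
At latitude 47.04° a degree of longitude spans 110570 m × cos 47.04° = 110570 × 0.6815 ≈ 75352.1 m.
So at most 5e-07° × 75352.1 ≈ 0.037676 m east–west.
Converting: 0.037676 m × 3.2808 ft/m ≈ 0.12361 ft.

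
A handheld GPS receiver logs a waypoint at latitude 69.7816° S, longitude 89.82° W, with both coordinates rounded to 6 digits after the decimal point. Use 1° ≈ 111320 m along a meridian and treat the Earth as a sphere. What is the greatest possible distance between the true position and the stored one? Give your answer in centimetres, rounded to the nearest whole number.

Rounding to 6 decimal places leaves each coordinate within ±5e-07° of the true value.
North–south component: 5e-07° × 111320 = 0.05566 m.
E–W at 69.7816°: 5e-07° × 111320 × cos 69.7816° = 5e-07 × 111320 × 0.3456 ≈ 0.0192361 m.
Combining orthogonally: (0.05566² + 0.0192361²)^½ ≈ 0.0588903 m.
That is 0.0588903 m = 5.889 cm.

6 centimetres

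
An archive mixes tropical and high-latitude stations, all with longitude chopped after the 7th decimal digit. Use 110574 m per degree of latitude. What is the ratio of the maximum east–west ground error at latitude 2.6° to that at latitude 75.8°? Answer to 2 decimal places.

Truncating at 7 decimal places can drop up to a full unit in the last place, so the longitude may be off by as much as 1e-07°.
Error at 2.6° = 1e-07° × 110574 × cos 2.6° ≈ 0.011057 × 0.9990 = 0.011046 m.
Error at 75.8° = 1e-07° × 110574 × cos 75.8° ≈ 0.011057 × 0.2453 = 0.0027125 m.
The ratio reduces to cos 2.6° / cos 75.8° = 0.9990/0.2453 ≈ 4.0723.

4.07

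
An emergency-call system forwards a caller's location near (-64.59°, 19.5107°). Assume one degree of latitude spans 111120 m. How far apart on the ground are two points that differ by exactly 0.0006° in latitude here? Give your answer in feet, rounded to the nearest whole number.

0.0006° × 111120 m/° = 66.672 m.
In feet: 66.672 m ÷ 0.3048 ≈ 218.74 ft.

219 feet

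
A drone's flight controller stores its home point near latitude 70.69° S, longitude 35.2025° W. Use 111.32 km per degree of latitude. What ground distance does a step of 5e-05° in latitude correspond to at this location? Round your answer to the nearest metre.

6 metres

Along a meridian 5e-05° is 5e-05 × 111320 = 5.566 m.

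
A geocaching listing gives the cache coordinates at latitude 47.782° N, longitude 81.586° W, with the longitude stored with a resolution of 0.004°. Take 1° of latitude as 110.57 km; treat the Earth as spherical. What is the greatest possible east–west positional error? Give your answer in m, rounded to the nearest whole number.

149 m

With a 0.004° grid the true value lies within half a step, ±0.004°/2 = ±0.002°, of the stored one.
One degree of longitude at 47.782° is 110570 × cos 47.782° ≈ 110570 × 0.6720 = 74297.9 m.
East–west error: 0.002° × 74297.9 m/° ≈ 148.596 m.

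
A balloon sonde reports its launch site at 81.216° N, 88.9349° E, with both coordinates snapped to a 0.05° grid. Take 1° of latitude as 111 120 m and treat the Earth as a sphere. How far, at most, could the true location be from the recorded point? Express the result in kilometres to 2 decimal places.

2.81 kilometres

With a 0.05° grid the true value lies within half a step, ±0.05°/2 = ±0.025°, of the stored one.
N–S: 0.025° × 111120 m/° = 2778 m.
East–west component at 81.216°: 0.025° × 111120 × cos 81.216° ≈ 0.025 × 16969.1 ≈ 424.228 m.
Combining orthogonally: (2778² + 424.228²)^½ ≈ 2810.21 m.
That is 2810.21 m = 2.8102 km.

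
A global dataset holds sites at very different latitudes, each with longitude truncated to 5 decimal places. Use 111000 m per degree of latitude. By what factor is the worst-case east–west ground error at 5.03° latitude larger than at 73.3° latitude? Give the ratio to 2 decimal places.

3.47

Truncating at 5 decimal places can drop up to a full unit in the last place, so the longitude may be off by as much as 1e-05°.
Error at 5.03° = 1e-05° × 111000 × cos 5.03° ≈ 1.11 × 0.9961 = 1.1057 m.
Error at 73.3° = 1e-05° × 111000 × cos 73.3° ≈ 1.11 × 0.2874 = 0.31897 m.
The ratio reduces to cos 5.03° / cos 73.3° = 0.9961/0.2874 ≈ 3.4665.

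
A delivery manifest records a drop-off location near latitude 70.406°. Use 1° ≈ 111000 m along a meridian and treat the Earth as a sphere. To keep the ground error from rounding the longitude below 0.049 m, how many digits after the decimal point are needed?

6 decimal places

At 70.406° one degree of longitude covers 111000 × cos 70.406° ≈ 111000 × 0.3354 ≈ 37224.2 m.
N decimal places → at most half a unit in the last place, 0.5 × 10⁻ᴺ° = 37224.2/2 × 10⁻ᴺ m.
Need 0.5 × 37224.2 × 10⁻ᴺ ≤ 0.049 → 10⁻ᴺ ≤ 2.633e-06, so N ≥ 5.58.
At 5 places the error can reach 0.186 m, but 6 places keeps it to 0.0186 m.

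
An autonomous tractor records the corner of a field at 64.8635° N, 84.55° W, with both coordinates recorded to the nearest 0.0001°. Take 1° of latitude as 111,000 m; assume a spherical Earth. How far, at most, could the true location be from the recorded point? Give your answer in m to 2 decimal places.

6.03 m

Rounding to 4 decimal places leaves each coordinate within ±5e-05° of the true value.
N–S: 5e-05° × 111000 m/° = 5.55 m.
E–W at 64.8635°: 5e-05° × 111000 × cos 64.8635° = 5e-05 × 111000 × 0.4248 ≈ 2.35751 m.
The two errors are perpendicular, so the maximum displacement is √(5.55² + 2.35751²) ≈ 6.02995 m.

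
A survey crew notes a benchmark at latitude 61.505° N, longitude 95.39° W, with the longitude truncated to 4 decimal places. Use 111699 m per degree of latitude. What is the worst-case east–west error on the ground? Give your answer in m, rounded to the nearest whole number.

5 m

Truncating at 4 decimal places can drop up to a full unit in the last place, so the longitude may be off by as much as 0.0001°.
One degree of longitude at 61.505° is 111699 × cos 61.505° ≈ 111699 × 0.4771 = 53289.6 m.
Maximum E–W displacement: 0.0001 × 53289.6 = 5.32896 m.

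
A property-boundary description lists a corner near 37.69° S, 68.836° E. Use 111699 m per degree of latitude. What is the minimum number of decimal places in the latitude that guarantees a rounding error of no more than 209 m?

3 decimal places

One degree of latitude covers 111699 m.
Rounding to N decimal places gives at most 0.5 × 10⁻ᴺ degrees of error, i.e. 0.5 × 10⁻ᴺ × 111699 m.
Need 0.5 × 111699 × 10⁻ᴺ ≤ 209 → 10⁻ᴺ ≤ 3.742e-03, so N ≥ 2.43.
So 3 decimal places suffice (55.8 m); 2 would allow up to 558 m.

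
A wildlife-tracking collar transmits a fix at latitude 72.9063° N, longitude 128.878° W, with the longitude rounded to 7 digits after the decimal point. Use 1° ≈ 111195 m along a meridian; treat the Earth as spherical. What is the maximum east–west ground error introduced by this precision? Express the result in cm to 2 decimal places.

0.16 cm

Rounding to 7 decimal places leaves the longitude within ±5e-08° of the true value.
Parallels shrink by cos φ, so at 72.9063° a degree of longitude is 111195 × 0.2939 ≈ 32684.1 m.
So at most 5e-08° × 32684.1 ≈ 0.00163421 m east–west.
That is 0.00163421 m = 0.16342 cm.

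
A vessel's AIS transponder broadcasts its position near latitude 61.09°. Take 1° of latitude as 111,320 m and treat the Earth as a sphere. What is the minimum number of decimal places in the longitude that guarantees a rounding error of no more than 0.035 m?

At 61.09° one degree of longitude covers 111320 × cos 61.09° ≈ 111320 × 0.4834 ≈ 53816 m.
With N decimal places the half-ulp bound is 0.5·10⁻ᴺ°, or 0.5·10⁻ᴺ × 53816 m on the ground.
Need 0.5 × 53816 × 10⁻ᴺ ≤ 0.035 → 10⁻ᴺ ≤ 1.301e-06, so N ≥ 5.89.
N = 5 would give 0.269 m (too coarse); N = 6 gives 0.0269 m ≤ 0.035 m.

6 decimal places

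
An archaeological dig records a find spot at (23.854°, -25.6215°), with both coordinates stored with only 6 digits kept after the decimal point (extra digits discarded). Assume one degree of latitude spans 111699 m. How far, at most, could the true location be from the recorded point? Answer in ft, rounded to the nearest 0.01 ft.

Truncating at 6 decimal places can drop up to a full unit in the last place, so each coordinate may be off by as much as 1e-06°.
North–south component: 1e-06° × 111699 = 0.111699 m.
E–W at 23.854°: 1e-06° × 111699 × cos 23.854° = 1e-06 × 111699 × 0.9146 ≈ 0.102158 m.
The two errors are perpendicular, so the maximum displacement is √(0.111699² + 0.102158²) ≈ 0.15137 m.
In feet: 0.15137 m ÷ 0.3048 ≈ 0.49662 ft.

0.50 ft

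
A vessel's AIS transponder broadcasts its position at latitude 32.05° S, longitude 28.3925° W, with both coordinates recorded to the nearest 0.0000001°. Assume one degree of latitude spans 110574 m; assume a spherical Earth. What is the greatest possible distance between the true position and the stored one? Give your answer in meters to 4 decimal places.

Rounding to 7 decimal places leaves each coordinate within ±5e-08° of the true value.
Latitude error → 5e-08 × 110574 = 0.0055287 m along the meridian.
East–west component at 32.05°: 5e-08° × 110574 × cos 32.05° ≈ 5e-08 × 93720.9 ≈ 0.00468605 m.
Worst case both components are at the extreme and orthogonal: √(0.0055287² + 0.00468605²) ≈ 0.00724745 m.

0.0072 meters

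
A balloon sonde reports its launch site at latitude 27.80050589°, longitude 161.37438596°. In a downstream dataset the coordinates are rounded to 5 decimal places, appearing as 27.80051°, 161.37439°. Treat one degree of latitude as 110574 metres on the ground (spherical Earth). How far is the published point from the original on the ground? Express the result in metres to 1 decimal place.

Δlat = 27.80050589 − 27.80051 = -0.00000411°; Δlon = 161.37438596 − 161.37439 = -0.00000404°.
North–south shift: -0.00000411 × 110574 = -0.454459 m.
East–west at this latitude: -0.00000404° × 110574 × cos 27.8005° ≈ -0.00000404 × 97811.2 = -0.395157 m.
Combined displacement = (0.454459² + 0.395157²)^½ ≈ 0.602231 m.

0.6 metres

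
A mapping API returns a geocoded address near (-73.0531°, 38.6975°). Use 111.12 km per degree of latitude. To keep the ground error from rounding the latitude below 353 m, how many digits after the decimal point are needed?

One degree of latitude covers 111120 m.
Rounding to N decimal places gives at most 0.5 × 10⁻ᴺ degrees of error, i.e. 0.5 × 10⁻ᴺ × 111120 m.
Need 0.5 × 111120 × 10⁻ᴺ ≤ 353 → 10⁻ᴺ ≤ 6.353e-03, so N ≥ 2.20.
N = 2 would give 556 m (too coarse); N = 3 gives 55.6 m ≤ 353 m.

3 decimal places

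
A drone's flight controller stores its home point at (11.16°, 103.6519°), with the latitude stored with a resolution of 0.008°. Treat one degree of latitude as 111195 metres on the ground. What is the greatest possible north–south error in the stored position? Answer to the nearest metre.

445 metres

With a 0.008° grid the true value lies within half a step, ±0.008°/2 = ±0.004°, of the stored one.
Along the meridian that is 0.004° × 111195 m/° = 444.78 m.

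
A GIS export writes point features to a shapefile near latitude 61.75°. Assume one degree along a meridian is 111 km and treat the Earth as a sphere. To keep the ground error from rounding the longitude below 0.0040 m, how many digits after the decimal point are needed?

7

At 61.75° one degree of longitude covers 111000 × cos 61.75° ≈ 111000 × 0.4733 ≈ 52538.5 m.
Rounding to N decimal places gives at most 0.5 × 10⁻ᴺ degrees of error, i.e. 0.5 × 10⁻ᴺ × 52538.5 m.
Setting 26269.2 × 10⁻ᴺ ≤ 0.0040 gives 10ᴺ ≥ 6.567e+06, i.e. N ≥ 6.82.
N = 6 would give 0.0263 m (too coarse); N = 7 gives 0.00263 m ≤ 0.0040 m.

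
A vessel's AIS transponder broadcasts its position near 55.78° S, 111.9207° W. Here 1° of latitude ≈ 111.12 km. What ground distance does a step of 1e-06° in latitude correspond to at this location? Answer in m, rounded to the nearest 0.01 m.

0.11 m

1e-06° × 111120 m/° = 0.11112 m.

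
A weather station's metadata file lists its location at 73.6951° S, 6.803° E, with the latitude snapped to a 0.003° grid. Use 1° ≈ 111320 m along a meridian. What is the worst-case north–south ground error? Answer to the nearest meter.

With a 0.003° grid the true value lies within half a step, ±0.003°/2 = ±0.0015°, of the stored one.
Along the meridian that is 0.0015° × 111320 m/° = 166.98 m.

167 meters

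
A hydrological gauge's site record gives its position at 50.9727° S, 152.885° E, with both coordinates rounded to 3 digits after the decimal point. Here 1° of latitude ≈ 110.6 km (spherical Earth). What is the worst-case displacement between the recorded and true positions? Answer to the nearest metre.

65 metres

Rounding to 3 decimal places leaves each coordinate within ±0.0005° of the true value.
Latitude error → 0.0005 × 110600 = 55.3 m along the meridian.
E–W at 50.9727°: 0.0005° × 110600 × cos 50.9727° = 0.0005 × 110600 × 0.6297 ≈ 34.8219 m.
Worst case both components are at the extreme and orthogonal: √(55.3² + 34.8219²) ≈ 65.3502 m.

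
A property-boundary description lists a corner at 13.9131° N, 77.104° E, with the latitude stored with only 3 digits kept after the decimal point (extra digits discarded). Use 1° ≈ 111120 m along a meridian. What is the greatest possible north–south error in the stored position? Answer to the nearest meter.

111 meters

Truncating at 3 decimal places can drop up to a full unit in the last place, so the latitude may be off by as much as 0.001°.
Along the meridian that is 0.001° × 111120 m/° = 111.12 m.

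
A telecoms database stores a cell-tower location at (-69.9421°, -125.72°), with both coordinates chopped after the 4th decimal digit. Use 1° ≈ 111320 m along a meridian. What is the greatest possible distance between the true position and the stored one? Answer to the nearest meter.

Truncating at 4 decimal places can drop up to a full unit in the last place, so each coordinate may be off by as much as 0.0001°.
Latitude error → 0.0001 × 111320 = 11.132 m along the meridian.
E–W at 69.9421°: 0.0001° × 111320 × cos 69.9421° = 0.0001 × 111320 × 0.3430 ≈ 3.81794 m.
Combining orthogonally: (11.132² + 3.81794²)^½ ≈ 11.7685 m.

12 meters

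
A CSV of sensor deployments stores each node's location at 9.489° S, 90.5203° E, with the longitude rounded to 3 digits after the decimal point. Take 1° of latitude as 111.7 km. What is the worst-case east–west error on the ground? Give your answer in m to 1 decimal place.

Rounding to 3 decimal places leaves the longitude within ±0.0005° of the true value.
At latitude 9.489° a degree of longitude spans 111700 m × cos 9.489° = 111700 × 0.9863 ≈ 110172 m.
So at most 0.0005° × 110172 ≈ 55.0858 m east–west.

55.1 m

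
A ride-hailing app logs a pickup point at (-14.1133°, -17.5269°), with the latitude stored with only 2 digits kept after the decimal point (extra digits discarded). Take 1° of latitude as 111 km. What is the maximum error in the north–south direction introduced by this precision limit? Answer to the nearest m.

1110 m

Truncating at 2 decimal places can drop up to a full unit in the last place, so the latitude may be off by as much as 0.01°.
North–south distance: 0.01° × 111000 m/° = 1110 m.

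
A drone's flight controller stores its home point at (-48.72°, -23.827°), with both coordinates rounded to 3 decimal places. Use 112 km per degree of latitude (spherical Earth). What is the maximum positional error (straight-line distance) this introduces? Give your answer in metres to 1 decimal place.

67.1 metres

Rounding to 3 decimal places leaves each coordinate within ±0.0005° of the true value.
N–S: 0.0005° × 112000 m/° = 56 m.
Longitude error → 0.0005 × 112000 × cos 48.72° = 0.0005 × 112000 × 0.6597 ≈ 36.9454 m.
Worst case both components are at the extreme and orthogonal: √(56² + 36.9454²) ≈ 67.0892 m.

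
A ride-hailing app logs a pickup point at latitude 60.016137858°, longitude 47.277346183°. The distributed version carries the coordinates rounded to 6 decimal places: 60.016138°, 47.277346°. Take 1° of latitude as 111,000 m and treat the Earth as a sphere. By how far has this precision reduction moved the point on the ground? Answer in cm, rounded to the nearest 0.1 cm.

1.9 cm

Δlat = 60.016137858 − 60.016138 = -0.000000142°; Δlon = 47.277346183 − 47.277346 = +0.000000183°.
North–south shift: -0.000000142 × 111000 = -0.015762 m.
East–west at this latitude: 0.000000183° × 111000 × cos 60.0161° ≈ 0.000000183 × 55472.9 = 0.0101515 m.
Hypotenuse of the two orthogonal shifts: √(0.015762² + 0.0101515²) = 0.0187482 m.
That is 0.0187482 m = 1.8748 cm.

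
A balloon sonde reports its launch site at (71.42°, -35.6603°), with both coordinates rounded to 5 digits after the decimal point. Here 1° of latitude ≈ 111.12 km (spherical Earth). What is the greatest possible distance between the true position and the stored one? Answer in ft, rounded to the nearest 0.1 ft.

Rounding to 5 decimal places leaves each coordinate within ±5e-06° of the true value.
Latitude error → 5e-06 × 111120 = 0.5556 m along the meridian.
E–W at 71.42°: 5e-06° × 111120 × cos 71.42° = 5e-06 × 111120 × 0.3186 ≈ 0.17703 m.
The two errors are perpendicular, so the maximum displacement is √(0.5556² + 0.17703²) ≈ 0.583122 m.
Converting: 0.583122 m × 3.2808 ft/m ≈ 1.9131 ft.

1.9 ft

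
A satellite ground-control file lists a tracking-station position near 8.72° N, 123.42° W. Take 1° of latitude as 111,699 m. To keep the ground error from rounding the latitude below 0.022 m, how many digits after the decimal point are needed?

One degree of latitude covers 111699 m.
With N decimal places the half-ulp bound is 0.5·10⁻ᴺ°, or 0.5·10⁻ᴺ × 111699 m on the ground.
Setting 55849.5 × 10⁻ᴺ ≤ 0.022 gives 10ᴺ ≥ 2.539e+06, i.e. N ≥ 6.40.
At 6 places the error can reach 0.0558 m, but 7 places keeps it to 0.00558 m.

7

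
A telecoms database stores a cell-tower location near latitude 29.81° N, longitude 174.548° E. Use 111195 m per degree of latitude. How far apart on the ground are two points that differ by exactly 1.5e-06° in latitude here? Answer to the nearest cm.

17 cm

Along a meridian 1.5e-06° is 1.5e-06 × 111195 = 0.166793 m.
That is 0.166793 m = 16.679 cm.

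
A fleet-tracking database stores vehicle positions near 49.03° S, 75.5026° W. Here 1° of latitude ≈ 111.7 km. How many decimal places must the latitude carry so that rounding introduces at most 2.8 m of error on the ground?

One degree of latitude covers 111700 m.
Rounding to N decimal places gives at most 0.5 × 10⁻ᴺ degrees of error, i.e. 0.5 × 10⁻ᴺ × 111700 m.
Setting 55850 × 10⁻ᴺ ≤ 2.8 gives 10ᴺ ≥ 1.995e+04, i.e. N ≥ 4.30.
At 4 places the error can reach 5.58 m, but 5 places keeps it to 0.558 m.

5 decimal places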